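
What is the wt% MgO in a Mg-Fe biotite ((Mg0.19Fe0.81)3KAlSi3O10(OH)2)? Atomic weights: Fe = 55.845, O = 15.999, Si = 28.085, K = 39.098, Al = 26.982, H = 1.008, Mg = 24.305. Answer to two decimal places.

4.65 wt%

Formula mass = 493.896 g/mol.
0.57 Mg → 0.5700 mol MgO per formula unit; M(MgO) = 40.304, so MgO mass = 22.973 g.
22.973/493.896 × 100 = 4.65 wt%.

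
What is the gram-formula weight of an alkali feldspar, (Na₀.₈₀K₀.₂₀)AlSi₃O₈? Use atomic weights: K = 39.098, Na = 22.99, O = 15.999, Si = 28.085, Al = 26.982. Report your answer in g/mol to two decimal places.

M = 0.80(22.99) + 0.20(39.098) + 1(26.982) + 3(28.085) + 8(15.999)

265.44 g/mol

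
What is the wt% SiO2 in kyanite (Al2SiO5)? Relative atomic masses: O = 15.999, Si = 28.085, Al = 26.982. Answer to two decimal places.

37.08 wt%

M(Al2SiO5) = 162.044 g/mol; M(SiO2) = 60.083 g/mol.
Moles SiO2 per formula unit = 1 Si ÷ 1 = 1.0000.
SiO2 fraction = (1.0000 × 60.083) / 162.044 = 60.083/162.044 = 0.3708.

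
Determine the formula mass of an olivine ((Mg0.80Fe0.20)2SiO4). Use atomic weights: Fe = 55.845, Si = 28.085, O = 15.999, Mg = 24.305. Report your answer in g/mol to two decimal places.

153.31 g/mol

The formula mass is the sum 1.60(24.305) + 0.40(55.845) + 1(28.085) + 4(15.999).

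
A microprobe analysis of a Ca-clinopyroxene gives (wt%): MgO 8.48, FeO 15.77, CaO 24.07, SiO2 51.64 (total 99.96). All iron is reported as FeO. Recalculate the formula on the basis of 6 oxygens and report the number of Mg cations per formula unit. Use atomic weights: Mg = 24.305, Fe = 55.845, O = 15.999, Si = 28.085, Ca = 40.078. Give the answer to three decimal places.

MgO (M=40.304): mol = 0.21040; Mg = 0.21040, O = 0.21040.
FeO (M=71.844): mol = 0.21950; Fe = 0.21950, O = 0.21950.
CaO (M=56.077): mol = 0.42923; Ca = 0.42923, O = 0.42923.
SiO2 (M=60.083): mol = 0.85948; Si = 0.85948, O = 1.71896.
ΣO = 2.57809; factor = 6/ΣO = 2.32730.
Mg apfu = 0.21040 × 2.32730 = 0.490.

0.490 Mg apfu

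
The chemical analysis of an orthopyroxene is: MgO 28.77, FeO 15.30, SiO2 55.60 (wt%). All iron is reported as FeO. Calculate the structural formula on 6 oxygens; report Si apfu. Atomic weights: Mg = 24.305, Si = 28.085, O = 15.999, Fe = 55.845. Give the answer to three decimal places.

MgO (M=40.304): mol = 0.71382; Mg = 0.71382, O = 0.71382.
FeO (M=71.844): mol = 0.21296; Fe = 0.21296, O = 0.21296.
SiO2 (M=60.083): mol = 0.92539; Si = 0.92539, O = 1.85078.
ΣO = 2.77756; factor = 6/ΣO = 2.16017.
Si apfu = 0.92539 × 2.16017 = 1.999.

1.999 Si apfu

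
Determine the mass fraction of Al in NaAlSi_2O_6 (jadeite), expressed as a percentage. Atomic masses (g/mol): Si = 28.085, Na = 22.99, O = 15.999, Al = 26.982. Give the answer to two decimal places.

13.35 wt%

M(NaAlSi_2O_6) = 202.136 g/mol.
Al contributes 1 × 26.982 = 26.982 g per mole.
26.982/202.136 = 0.1335 → 13.35%.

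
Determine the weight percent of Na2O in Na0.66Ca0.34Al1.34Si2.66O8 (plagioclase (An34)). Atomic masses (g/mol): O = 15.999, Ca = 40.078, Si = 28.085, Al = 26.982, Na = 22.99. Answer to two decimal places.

Formula mass = 267.654 g/mol.
0.66 Na → 0.3300 mol Na2O per formula unit; M(Na2O) = 61.979, so Na2O mass = 20.453 g.
20.453/267.654 × 100 = 7.64 wt%.

7.64 wt%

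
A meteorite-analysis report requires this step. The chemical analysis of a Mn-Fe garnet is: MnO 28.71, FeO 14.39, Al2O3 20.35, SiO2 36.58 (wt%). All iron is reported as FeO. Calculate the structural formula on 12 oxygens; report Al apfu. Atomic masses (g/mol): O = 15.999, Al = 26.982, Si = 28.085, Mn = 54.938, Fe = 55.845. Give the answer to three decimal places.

28.71 wt% MnO ÷ 70.937 g/mol = 0.40473 mol, giving 0.40473 Mn and 0.40473 O.
14.39 wt% FeO ÷ 71.844 g/mol = 0.20030 mol, giving 0.20030 Fe and 0.20030 O.
20.35 wt% Al2O3 ÷ 101.961 g/mol = 0.19959 mol, giving 0.39918 Al and 0.59877 O.
36.58 wt% SiO2 ÷ 60.083 g/mol = 0.60882 mol, giving 0.60882 Si and 1.21764 O.
Oxygen sums to 2.42144; scaling by 12/2.42144 = 4.95573 puts the formula on 12 O.
Al: 0.39918 × 4.95573 = 1.978 atoms per formula unit.

1.978 Al apfu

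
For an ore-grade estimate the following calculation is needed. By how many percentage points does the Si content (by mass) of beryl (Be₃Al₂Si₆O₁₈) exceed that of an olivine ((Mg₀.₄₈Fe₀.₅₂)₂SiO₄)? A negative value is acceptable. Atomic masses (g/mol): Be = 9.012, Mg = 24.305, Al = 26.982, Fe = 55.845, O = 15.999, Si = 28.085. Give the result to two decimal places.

15.16 percentage points

Si in Be₃Al₂Si₆O₁₈: molar mass 537.492 g/mol; 6×28.085 = 168.510 g → 31.35 wt%.
Si in (Mg₀.₄₈Fe₀.₅₂)₂SiO₄: molar mass 173.493 g/mol; 1×28.085 = 28.085 g → 16.19 wt%.
Difference = 31.35 − 16.19 = 15.16 percentage points.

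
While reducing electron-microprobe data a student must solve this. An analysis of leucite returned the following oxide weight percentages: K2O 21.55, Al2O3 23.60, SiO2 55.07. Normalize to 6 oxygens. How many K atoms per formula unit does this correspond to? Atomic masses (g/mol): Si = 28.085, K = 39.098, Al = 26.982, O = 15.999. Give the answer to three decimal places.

K2O (M=94.195): mol = 0.22878; K = 0.45756, O = 0.22878.
Al2O3 (M=101.961): mol = 0.23146; Al = 0.46292, O = 0.69438.
SiO2 (M=60.083): mol = 0.91657; Si = 0.91657, O = 1.83314.
ΣO = 2.75630; factor = 6/ΣO = 2.17683.
K apfu = 0.45756 × 2.17683 = 0.996.

0.996 K apfu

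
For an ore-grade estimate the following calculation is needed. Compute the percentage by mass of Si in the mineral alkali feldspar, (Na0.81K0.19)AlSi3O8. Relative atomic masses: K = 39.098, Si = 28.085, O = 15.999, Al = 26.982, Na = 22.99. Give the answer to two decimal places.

M((Na0.81K0.19)AlSi3O8) = 265.280 g/mol.
Si contributes 3 × 28.085 = 84.255 g per mole.
84.255/265.280 = 0.3176 → 31.76%.

31.76 weight percent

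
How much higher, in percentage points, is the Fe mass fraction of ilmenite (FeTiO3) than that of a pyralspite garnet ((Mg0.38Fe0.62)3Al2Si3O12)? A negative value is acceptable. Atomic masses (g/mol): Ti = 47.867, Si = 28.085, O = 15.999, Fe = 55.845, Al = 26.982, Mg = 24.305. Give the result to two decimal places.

First mineral: 55.845 g Fe in 151.709 g formula = 36.81 wt% Fe.
Second mineral: 103.872 g Fe in 461.786 g formula = 22.49 wt% Fe.
36.81% − 22.49% gives a difference of 14.32 percentage points.

14.32 percentage points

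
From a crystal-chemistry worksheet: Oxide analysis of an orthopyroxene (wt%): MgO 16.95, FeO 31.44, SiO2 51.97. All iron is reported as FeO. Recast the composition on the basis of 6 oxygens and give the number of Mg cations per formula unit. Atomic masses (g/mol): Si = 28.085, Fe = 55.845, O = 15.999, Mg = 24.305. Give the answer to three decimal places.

0.975 Mg apfu

MgO (M=40.304): mol = 0.42055; Mg = 0.42055, O = 0.42055.
FeO (M=71.844): mol = 0.43761; Fe = 0.43761, O = 0.43761.
SiO2 (M=60.083): mol = 0.86497; Si = 0.86497, O = 1.72994.
ΣO = 2.58810; factor = 6/ΣO = 2.31830.
Mg apfu = 0.42055 × 2.31830 = 0.975.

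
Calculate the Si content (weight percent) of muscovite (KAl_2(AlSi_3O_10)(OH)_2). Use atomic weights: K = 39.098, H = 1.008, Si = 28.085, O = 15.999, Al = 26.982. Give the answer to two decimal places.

Formula mass = 1×39.098 + 3×26.982 + 3×28.085 + 12×15.999 + 2×1.008 = 398.303 g/mol, of which 84.255 g is Si.
So Si makes up 84.255/398.303 = 0.2115 of the mass, i.e. 21.15%.

21.15 weight percent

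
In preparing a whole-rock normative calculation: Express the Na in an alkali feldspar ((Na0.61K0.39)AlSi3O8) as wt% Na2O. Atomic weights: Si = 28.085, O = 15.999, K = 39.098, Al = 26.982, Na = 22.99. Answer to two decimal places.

7.04 wt%

Formula mass = 268.501 g/mol.
0.61 Na → 0.3050 mol Na2O per formula unit; M(Na2O) = 61.979, so Na2O mass = 18.904 g.
18.904/268.501 × 100 = 7.04 wt%.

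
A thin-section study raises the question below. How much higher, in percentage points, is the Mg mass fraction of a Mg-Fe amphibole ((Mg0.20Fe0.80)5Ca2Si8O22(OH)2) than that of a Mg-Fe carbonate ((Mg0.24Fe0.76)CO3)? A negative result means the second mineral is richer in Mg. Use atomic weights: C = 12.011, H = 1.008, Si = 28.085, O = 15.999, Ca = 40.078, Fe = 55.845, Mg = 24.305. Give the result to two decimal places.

-2.80 percentage points

M((Mg0.20Fe0.80)5Ca2Si8O22(OH)2) = 938.513 g/mol, so wt% Mg = 24.305/938.513 × 100 = 2.59%.
M((Mg0.24Fe0.76)CO3) = 108.283 g/mol, so wt% Mg = 5.833/108.283 × 100 = 5.39%.
2.59 − 5.39 = -2.80 pp.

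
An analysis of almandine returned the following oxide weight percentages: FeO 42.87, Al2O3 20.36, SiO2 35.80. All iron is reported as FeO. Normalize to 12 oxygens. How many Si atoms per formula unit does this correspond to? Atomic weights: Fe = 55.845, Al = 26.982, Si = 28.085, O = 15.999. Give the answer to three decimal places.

2.995 Si apfu

FeO (M=71.844): mol = 0.59671; Fe = 0.59671, O = 0.59671.
Al2O3 (M=101.961): mol = 0.19968; Al = 0.39936, O = 0.59904.
SiO2 (M=60.083): mol = 0.59584; Si = 0.59584, O = 1.19168.
ΣO = 2.38743; factor = 12/ΣO = 5.02633.
Si apfu = 0.59584 × 5.02633 = 2.995.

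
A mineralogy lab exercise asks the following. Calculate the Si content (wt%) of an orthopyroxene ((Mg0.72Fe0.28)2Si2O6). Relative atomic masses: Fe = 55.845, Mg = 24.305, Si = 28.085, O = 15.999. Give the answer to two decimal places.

25.71 wt%

Molar mass of (Mg0.72Fe0.28)2Si2O6: 1.44·24.305 + 0.56·55.845 + 2·28.085 + 6·15.999 = 218.436 g/mol.
Mass of Si per formula unit: 2 × 28.085 = 56.170 g.
Weight fraction Si = 56.170 / 218.436 = 0.2571.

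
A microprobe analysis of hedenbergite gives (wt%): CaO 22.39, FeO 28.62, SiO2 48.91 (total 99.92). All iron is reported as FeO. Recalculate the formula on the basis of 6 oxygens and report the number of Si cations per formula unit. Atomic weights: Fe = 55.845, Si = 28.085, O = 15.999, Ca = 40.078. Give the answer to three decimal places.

2.014 Si apfu

CaO (M=56.077): mol = 0.39927; Ca = 0.39927, O = 0.39927.
FeO (M=71.844): mol = 0.39836; Fe = 0.39836, O = 0.39836.
SiO2 (M=60.083): mol = 0.81404; Si = 0.81404, O = 1.62808.
ΣO = 2.42571; factor = 6/ΣO = 2.47350.
Si apfu = 0.81404 × 2.47350 = 2.014.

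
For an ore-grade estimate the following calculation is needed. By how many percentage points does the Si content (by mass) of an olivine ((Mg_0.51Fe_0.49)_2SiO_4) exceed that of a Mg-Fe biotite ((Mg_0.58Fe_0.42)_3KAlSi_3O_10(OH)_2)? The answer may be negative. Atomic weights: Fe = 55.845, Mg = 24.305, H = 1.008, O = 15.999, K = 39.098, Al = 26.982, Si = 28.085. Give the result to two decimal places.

-2.07 percentage points

First mineral: 28.085 g Si in 171.600 g formula = 16.37 wt% Si.
Second mineral: 84.255 g Si in 456.994 g formula = 18.44 wt% Si.
16.37% − 18.44% gives a difference of -2.07 percentage points.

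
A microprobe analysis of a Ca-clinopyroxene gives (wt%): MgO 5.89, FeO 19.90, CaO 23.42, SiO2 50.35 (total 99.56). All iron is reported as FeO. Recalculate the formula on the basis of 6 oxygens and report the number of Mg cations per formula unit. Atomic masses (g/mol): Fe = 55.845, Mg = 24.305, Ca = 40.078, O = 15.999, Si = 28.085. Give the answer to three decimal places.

MgO (M=40.304): mol = 0.14614; Mg = 0.14614, O = 0.14614.
FeO (M=71.844): mol = 0.27699; Fe = 0.27699, O = 0.27699.
CaO (M=56.077): mol = 0.41764; Ca = 0.41764, O = 0.41764.
SiO2 (M=60.083): mol = 0.83801; Si = 0.83801, O = 1.67602.
ΣO = 2.51679; factor = 6/ΣO = 2.38399.
Mg apfu = 0.14614 × 2.38399 = 0.348.

0.348 Mg apfu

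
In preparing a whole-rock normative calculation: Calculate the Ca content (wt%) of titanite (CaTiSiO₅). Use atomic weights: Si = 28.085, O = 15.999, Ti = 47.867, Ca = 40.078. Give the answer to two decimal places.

Formula mass = 1*40.078 + 1*47.867 + 1*28.085 + 5*15.999 = 196.025 g/mol, of which 40.078 g is Ca.
So Ca makes up 40.078/196.025 = 0.2045 of the mass, i.e. 20.45%.

20.45 wt%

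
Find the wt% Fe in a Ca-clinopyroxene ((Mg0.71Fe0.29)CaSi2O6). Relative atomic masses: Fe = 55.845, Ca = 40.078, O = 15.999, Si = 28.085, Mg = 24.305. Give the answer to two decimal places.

Molar mass of (Mg0.71Fe0.29)CaSi2O6: 0.71·24.305 + 0.29·55.845 + 1·40.078 + 2·28.085 + 6·15.999 = 225.694 g/mol.
Mass of Fe per formula unit: 0.29 × 55.845 = 16.195 g.
Weight fraction Fe = 16.195 / 225.694 = 0.0718.

7.18 wt%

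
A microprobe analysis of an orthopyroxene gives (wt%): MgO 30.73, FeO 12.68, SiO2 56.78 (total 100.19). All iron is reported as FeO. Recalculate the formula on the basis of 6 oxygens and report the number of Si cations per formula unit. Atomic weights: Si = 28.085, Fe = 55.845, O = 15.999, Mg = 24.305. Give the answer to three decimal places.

30.73 wt% MgO ÷ 40.304 g/mol = 0.76246 mol, giving 0.76246 Mg and 0.76246 O.
12.68 wt% FeO ÷ 71.844 g/mol = 0.17649 mol, giving 0.17649 Fe and 0.17649 O.
56.78 wt% SiO2 ÷ 60.083 g/mol = 0.94503 mol, giving 0.94503 Si and 1.89006 O.
Oxygen sums to 2.82901; scaling by 6/2.82901 = 2.12088 puts the formula on 6 O.
Si: 0.94503 × 2.12088 = 2.004 atoms per formula unit.

2.004 Si apfu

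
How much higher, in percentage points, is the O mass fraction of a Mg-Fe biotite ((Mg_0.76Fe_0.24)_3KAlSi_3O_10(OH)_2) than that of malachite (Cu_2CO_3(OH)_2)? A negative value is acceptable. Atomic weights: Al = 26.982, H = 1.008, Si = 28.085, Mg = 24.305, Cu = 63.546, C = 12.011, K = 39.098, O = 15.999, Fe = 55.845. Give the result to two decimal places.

7.46 percentage points

O in (Mg_0.76Fe_0.24)_3KAlSi_3O_10(OH)_2: molar mass 439.963 g/mol; 12×15.999 = 191.988 g → 43.64 wt%.
O in Cu_2CO_3(OH)_2: molar mass 221.114 g/mol; 5×15.999 = 79.995 g → 36.18 wt%.
Difference = 43.64 − 36.18 = 7.46 percentage points.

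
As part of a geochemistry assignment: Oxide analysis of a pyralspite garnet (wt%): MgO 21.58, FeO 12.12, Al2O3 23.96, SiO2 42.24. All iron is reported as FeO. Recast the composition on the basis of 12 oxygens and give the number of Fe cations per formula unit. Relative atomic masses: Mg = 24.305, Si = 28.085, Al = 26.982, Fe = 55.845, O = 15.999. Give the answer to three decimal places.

0.719 Fe apfu

21.58 wt% MgO ÷ 40.304 g/mol = 0.53543 mol, giving 0.53543 Mg and 0.53543 O.
12.12 wt% FeO ÷ 71.844 g/mol = 0.16870 mol, giving 0.16870 Fe and 0.16870 O.
23.96 wt% Al2O3 ÷ 101.961 g/mol = 0.23499 mol, giving 0.46998 Al and 0.70497 O.
42.24 wt% SiO2 ÷ 60.083 g/mol = 0.70303 mol, giving 0.70303 Si and 1.40606 O.
Oxygen sums to 2.81516; scaling by 12/2.81516 = 4.26264 puts the formula on 12 O.
Fe: 0.16870 × 4.26264 = 0.719 atoms per formula unit.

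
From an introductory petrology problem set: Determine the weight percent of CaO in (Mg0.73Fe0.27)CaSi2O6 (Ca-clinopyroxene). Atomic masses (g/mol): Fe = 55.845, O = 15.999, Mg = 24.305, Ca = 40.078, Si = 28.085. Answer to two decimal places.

24.92 wt%

Formula mass = 225.063 g/mol.
1 Ca → 1.0000 mol CaO per formula unit; M(CaO) = 56.077, so CaO mass = 56.077 g.
56.077/225.063 × 100 = 24.92 wt%.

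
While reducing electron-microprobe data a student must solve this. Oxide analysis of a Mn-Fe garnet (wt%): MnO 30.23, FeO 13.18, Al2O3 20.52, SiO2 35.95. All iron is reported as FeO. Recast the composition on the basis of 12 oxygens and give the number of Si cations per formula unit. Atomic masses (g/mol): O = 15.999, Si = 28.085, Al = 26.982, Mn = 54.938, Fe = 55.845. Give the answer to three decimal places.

2.979 Si apfu

MnO: 30.23/70.937 = 0.42615 mol → 0.42615 mol Mn, 0.42615 mol O.
FeO: 13.18/71.844 = 0.18345 mol → 0.18345 mol Fe, 0.18345 mol O.
Al2O3: 20.52/101.961 = 0.20125 mol → 0.40250 mol Al, 0.60375 mol O.
SiO2: 35.95/60.083 = 0.59834 mol → 0.59834 mol Si, 1.19668 mol O.
Total oxygen = 2.41003 mol. Normalization factor = 12/2.41003 = 4.97919.
Si per 12 O = 0.59834 × 4.97919 = 2.979.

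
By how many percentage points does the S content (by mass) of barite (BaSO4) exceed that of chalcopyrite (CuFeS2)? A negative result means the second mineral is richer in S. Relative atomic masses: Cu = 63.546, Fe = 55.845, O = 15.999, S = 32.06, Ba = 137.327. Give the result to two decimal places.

-21.20 percentage points

S in BaSO4: molar mass 233.383 g/mol; 1×32.06 = 32.060 g → 13.74 wt%.
S in CuFeS2: molar mass 183.511 g/mol; 2×32.06 = 64.120 g → 34.94 wt%.
Difference = 13.74 − 34.94 = -21.20 percentage points.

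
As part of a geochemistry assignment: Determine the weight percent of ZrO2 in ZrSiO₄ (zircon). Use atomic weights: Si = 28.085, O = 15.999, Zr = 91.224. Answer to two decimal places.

M(ZrSiO₄) = 183.305 g/mol; M(ZrO2) = 123.222 g/mol.
Moles ZrO2 per formula unit = 1 Zr ÷ 1 = 1.0000.
ZrO2 fraction = (1.0000 × 123.222) / 183.305 = 123.222/183.305 = 0.6722.

67.22 wt%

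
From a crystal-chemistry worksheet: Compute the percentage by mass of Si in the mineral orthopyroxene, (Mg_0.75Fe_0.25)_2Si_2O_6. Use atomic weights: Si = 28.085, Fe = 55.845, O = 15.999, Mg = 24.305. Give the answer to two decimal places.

Molar mass of (Mg_0.75Fe_0.25)_2Si_2O_6: 1.50*24.305 + 0.50*55.845 + 2*28.085 + 6*15.999 = 216.544 g/mol.
Mass of Si per formula unit: 2 × 28.085 = 56.170 g.
Weight fraction Si = 56.170 / 216.544 = 0.2594.

25.94 weight percent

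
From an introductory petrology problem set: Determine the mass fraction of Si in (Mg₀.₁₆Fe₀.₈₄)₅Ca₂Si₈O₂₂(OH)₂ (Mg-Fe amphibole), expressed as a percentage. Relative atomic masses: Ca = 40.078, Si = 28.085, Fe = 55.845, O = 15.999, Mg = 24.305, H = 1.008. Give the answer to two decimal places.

Formula mass = 0.80×24.305 + 4.20×55.845 + 2×40.078 + 8×28.085 + 24×15.999 + 2×1.008 = 944.821 g/mol, of which 224.680 g is Si.
So Si makes up 224.680/944.821 = 0.2378 of the mass, i.e. 23.78%.

23.78 mass %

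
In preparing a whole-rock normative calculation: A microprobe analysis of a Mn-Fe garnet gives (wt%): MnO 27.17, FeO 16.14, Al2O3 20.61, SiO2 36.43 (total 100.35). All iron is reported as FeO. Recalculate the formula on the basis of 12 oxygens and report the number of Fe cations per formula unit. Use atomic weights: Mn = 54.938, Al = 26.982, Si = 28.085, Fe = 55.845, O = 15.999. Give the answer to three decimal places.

27.17 wt% MnO ÷ 70.937 g/mol = 0.38302 mol, giving 0.38302 Mn and 0.38302 O.
16.14 wt% FeO ÷ 71.844 g/mol = 0.22465 mol, giving 0.22465 Fe and 0.22465 O.
20.61 wt% Al2O3 ÷ 101.961 g/mol = 0.20214 mol, giving 0.40428 Al and 0.60642 O.
36.43 wt% SiO2 ÷ 60.083 g/mol = 0.60633 mol, giving 0.60633 Si and 1.21266 O.
Oxygen sums to 2.42675; scaling by 12/2.42675 = 4.94489 puts the formula on 12 O.
Fe: 0.22465 × 4.94489 = 1.111 atoms per formula unit.

1.111 Fe apfu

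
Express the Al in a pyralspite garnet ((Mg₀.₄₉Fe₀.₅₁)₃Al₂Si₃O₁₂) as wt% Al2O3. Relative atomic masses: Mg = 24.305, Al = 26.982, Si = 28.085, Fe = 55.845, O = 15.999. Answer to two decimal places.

Molar mass of (Mg₀.₄₉Fe₀.₅₁)₃Al₂Si₃O₁₂ = 1.47·24.305 + 1.53·55.845 + 2·26.982 + 3·28.085 + 12·15.999 = 451.378 g/mol.
Each formula unit contains 2 Al, equivalent to 2/2 = 1.0000 mol Al2O3.
M(Al2O3) = 2×26.982 + 3×15.999 = 101.961 g/mol.
Mass of Al2O3 per formula unit = 1.0000 × 101.961 = 101.961 g.
Al2O3 wt% = 101.961 / 451.378 × 100 = 22.59%.

22.59 wt%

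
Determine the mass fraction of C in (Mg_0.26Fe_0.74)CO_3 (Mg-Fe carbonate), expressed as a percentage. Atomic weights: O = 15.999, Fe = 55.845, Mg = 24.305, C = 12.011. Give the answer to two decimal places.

11.16 wt%

Molar mass of (Mg_0.26Fe_0.74)CO_3: 0.26*24.305 + 0.74*55.845 + 1*12.011 + 3*15.999 = 107.653 g/mol.
Mass of C per formula unit: 1 × 12.011 = 12.011 g.
Weight fraction C = 12.011 / 107.653 = 0.1116.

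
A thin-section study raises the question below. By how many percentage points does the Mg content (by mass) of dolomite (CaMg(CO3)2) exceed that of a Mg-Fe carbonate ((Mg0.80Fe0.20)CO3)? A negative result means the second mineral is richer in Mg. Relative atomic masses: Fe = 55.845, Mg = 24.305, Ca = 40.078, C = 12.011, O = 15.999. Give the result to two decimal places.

Mg in CaMg(CO3)2: molar mass 184.399 g/mol; 1×24.305 = 24.305 g → 13.18 wt%.
Mg in (Mg0.80Fe0.20)CO3: molar mass 90.621 g/mol; 0.80×24.305 = 19.444 g → 21.46 wt%.
Difference = 13.18 − 21.46 = -8.28 percentage points.

-8.28 percentage points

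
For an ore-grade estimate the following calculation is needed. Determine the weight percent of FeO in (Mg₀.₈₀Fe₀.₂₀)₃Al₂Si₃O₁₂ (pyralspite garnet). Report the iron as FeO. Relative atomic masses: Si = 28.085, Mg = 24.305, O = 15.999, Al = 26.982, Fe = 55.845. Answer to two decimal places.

Formula mass = 422.046 g/mol.
0.60 Fe → 0.6000 mol FeO per formula unit; M(FeO) = 71.844, so FeO mass = 43.106 g.
43.106/422.046 × 100 = 10.21 wt%.

10.21 wt%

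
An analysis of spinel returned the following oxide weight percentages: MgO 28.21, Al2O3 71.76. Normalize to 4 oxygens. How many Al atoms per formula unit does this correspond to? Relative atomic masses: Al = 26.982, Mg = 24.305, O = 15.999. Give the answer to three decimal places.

2.003 Al apfu

28.21 wt% MgO ÷ 40.304 g/mol = 0.69993 mol, giving 0.69993 Mg and 0.69993 O.
71.76 wt% Al2O3 ÷ 101.961 g/mol = 0.70380 mol, giving 1.40760 Al and 2.11140 O.
Oxygen sums to 2.81133; scaling by 4/2.81133 = 1.42281 puts the formula on 4 O.
Al: 1.40760 × 1.42281 = 2.003 atoms per formula unit.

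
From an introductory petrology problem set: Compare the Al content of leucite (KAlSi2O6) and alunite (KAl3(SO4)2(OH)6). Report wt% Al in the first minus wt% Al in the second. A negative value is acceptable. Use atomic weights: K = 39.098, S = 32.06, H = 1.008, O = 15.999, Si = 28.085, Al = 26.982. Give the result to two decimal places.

Al in KAlSi2O6: molar mass 218.244 g/mol; 1×26.982 = 26.982 g → 12.36 wt%.
Al in KAl3(SO4)2(OH)6: molar mass 414.198 g/mol; 3×26.982 = 80.946 g → 19.54 wt%.
Difference = 12.36 − 19.54 = -7.18 percentage points.

-7.18 percentage points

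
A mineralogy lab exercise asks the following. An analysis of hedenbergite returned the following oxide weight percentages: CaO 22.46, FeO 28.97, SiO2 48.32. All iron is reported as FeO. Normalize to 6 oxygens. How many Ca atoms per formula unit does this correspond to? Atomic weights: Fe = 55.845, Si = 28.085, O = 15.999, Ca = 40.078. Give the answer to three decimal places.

22.46 wt% CaO ÷ 56.077 g/mol = 0.40052 mol, giving 0.40052 Ca and 0.40052 O.
28.97 wt% FeO ÷ 71.844 g/mol = 0.40323 mol, giving 0.40323 Fe and 0.40323 O.
48.32 wt% SiO2 ÷ 60.083 g/mol = 0.80422 mol, giving 0.80422 Si and 1.60844 O.
Oxygen sums to 2.41219; scaling by 6/2.41219 = 2.48737 puts the formula on 6 O.
Ca: 0.40052 × 2.48737 = 0.996 atoms per formula unit.

0.996 Ca apfu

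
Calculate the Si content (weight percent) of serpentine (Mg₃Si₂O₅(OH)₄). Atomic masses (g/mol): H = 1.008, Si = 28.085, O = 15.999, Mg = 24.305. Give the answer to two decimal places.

M(Mg₃Si₂O₅(OH)₄) = 277.108 g/mol.
Si contributes 2 × 28.085 = 56.170 g per mole.
56.170/277.108 = 0.2027 → 20.27%.

20.27 weight percent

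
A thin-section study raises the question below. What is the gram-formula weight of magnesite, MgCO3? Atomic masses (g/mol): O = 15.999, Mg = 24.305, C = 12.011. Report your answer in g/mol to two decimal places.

M = 1(24.305) + 1(12.011) + 3(15.999)

84.31 g/mol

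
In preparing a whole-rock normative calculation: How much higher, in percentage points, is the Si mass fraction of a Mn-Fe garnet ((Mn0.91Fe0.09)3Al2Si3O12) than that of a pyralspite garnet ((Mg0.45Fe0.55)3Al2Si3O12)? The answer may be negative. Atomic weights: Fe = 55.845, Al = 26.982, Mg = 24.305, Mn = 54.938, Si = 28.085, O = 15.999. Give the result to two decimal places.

-1.50 percentage points

Si in (Mn0.91Fe0.09)3Al2Si3O12: molar mass 495.266 g/mol; 3×28.085 = 84.255 g → 17.01 wt%.
Si in (Mg0.45Fe0.55)3Al2Si3O12: molar mass 455.163 g/mol; 3×28.085 = 84.255 g → 18.51 wt%.
Difference = 17.01 − 18.51 = -1.50 percentage points.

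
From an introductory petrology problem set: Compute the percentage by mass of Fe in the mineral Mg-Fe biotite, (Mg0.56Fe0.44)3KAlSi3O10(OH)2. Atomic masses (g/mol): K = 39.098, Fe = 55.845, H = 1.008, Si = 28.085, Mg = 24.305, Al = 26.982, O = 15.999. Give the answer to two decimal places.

16.06 mass %

Formula mass = 1.68*24.305 + 1.32*55.845 + 1*39.098 + 1*26.982 + 3*28.085 + 12*15.999 + 2*1.008 = 458.887 g/mol, of which 73.715 g is Fe.
So Fe makes up 73.715/458.887 = 0.1606 of the mass, i.e. 16.06%.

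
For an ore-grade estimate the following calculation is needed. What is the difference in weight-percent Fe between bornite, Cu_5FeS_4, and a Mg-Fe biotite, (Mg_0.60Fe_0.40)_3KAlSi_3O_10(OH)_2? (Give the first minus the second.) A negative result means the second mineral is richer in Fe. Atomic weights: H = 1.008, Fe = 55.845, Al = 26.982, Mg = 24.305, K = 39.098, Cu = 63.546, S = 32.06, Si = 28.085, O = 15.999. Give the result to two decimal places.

-3.60 percentage points

Fe in Cu_5FeS_4: molar mass 501.815 g/mol; 1×55.845 = 55.845 g → 11.13 wt%.
Fe in (Mg_0.60Fe_0.40)_3KAlSi_3O_10(OH)_2: molar mass 455.102 g/mol; 1.20×55.845 = 67.014 g → 14.73 wt%.
Difference = 11.13 − 14.73 = -3.60 percentage points.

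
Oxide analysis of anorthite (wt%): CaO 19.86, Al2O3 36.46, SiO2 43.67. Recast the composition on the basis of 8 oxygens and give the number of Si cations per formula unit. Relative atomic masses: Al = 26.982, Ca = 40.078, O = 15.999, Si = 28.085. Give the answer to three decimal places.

19.86 wt% CaO ÷ 56.077 g/mol = 0.35416 mol, giving 0.35416 Ca and 0.35416 O.
36.46 wt% Al2O3 ÷ 101.961 g/mol = 0.35759 mol, giving 0.71518 Al and 1.07277 O.
43.67 wt% SiO2 ÷ 60.083 g/mol = 0.72683 mol, giving 0.72683 Si and 1.45366 O.
Oxygen sums to 2.88059; scaling by 8/2.88059 = 2.77721 puts the formula on 8 O.
Si: 0.72683 × 2.77721 = 2.019 atoms per formula unit.

2.019 Si apfu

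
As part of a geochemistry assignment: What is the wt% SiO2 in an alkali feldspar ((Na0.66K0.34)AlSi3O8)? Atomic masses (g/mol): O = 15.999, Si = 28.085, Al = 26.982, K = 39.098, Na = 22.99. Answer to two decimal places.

67.33 wt%

M((Na0.66K0.34)AlSi3O8) = 267.696 g/mol; M(SiO2) = 60.083 g/mol.
Moles SiO2 per formula unit = 3 Si ÷ 1 = 3.0000.
SiO2 fraction = (3.0000 × 60.083) / 267.696 = 180.249/267.696 = 0.6733.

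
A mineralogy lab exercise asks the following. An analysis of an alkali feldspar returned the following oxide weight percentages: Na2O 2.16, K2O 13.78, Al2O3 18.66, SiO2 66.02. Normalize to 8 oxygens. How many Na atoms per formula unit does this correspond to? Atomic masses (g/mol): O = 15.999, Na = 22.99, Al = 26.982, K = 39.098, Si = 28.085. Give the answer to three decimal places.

0.190 Na apfu

Na2O (M=61.979): mol = 0.03485; Na = 0.06970, O = 0.03485.
K2O (M=94.195): mol = 0.14629; K = 0.29258, O = 0.14629.
Al2O3 (M=101.961): mol = 0.18301; Al = 0.36602, O = 0.54903.
SiO2 (M=60.083): mol = 1.09881; Si = 1.09881, O = 2.19762.
ΣO = 2.92779; factor = 8/ΣO = 2.73244.
Na apfu = 0.06970 × 2.73244 = 0.190.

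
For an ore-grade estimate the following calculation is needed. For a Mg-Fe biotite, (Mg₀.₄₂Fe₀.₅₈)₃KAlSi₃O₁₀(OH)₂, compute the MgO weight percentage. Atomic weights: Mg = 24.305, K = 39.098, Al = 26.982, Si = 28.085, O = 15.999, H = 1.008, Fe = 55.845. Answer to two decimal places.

Formula mass = 472.134 g/mol.
1.26 Mg → 1.2600 mol MgO per formula unit; M(MgO) = 40.304, so MgO mass = 50.783 g.
50.783/472.134 × 100 = 10.76 wt%.

10.76 wt%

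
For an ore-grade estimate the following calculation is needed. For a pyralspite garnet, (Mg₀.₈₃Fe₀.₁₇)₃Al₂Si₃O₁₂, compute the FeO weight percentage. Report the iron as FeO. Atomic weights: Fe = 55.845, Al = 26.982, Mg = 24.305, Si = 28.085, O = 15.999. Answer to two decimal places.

8.74 wt%

Formula mass = 419.207 g/mol.
0.51 Fe → 0.5100 mol FeO per formula unit; M(FeO) = 71.844, so FeO mass = 36.640 g.
36.640/419.207 × 100 = 8.74 wt%.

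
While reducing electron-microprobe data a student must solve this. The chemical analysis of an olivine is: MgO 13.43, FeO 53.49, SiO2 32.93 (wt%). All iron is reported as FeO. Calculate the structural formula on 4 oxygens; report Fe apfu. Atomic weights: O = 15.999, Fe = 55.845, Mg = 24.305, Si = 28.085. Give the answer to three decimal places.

1.370 Fe apfu

13.43 wt% MgO ÷ 40.304 g/mol = 0.33322 mol, giving 0.33322 Mg and 0.33322 O.
53.49 wt% FeO ÷ 71.844 g/mol = 0.74453 mol, giving 0.74453 Fe and 0.74453 O.
32.93 wt% SiO2 ÷ 60.083 g/mol = 0.54808 mol, giving 0.54808 Si and 1.09616 O.
Oxygen sums to 2.17391; scaling by 4/2.17391 = 1.84000 puts the formula on 4 O.
Fe: 0.74453 × 1.84000 = 1.370 atoms per formula unit.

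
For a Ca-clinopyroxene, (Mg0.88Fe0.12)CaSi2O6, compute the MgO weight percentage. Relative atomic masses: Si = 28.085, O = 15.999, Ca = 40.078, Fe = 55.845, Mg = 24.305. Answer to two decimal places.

Molar mass of (Mg0.88Fe0.12)CaSi2O6 = 0.88*24.305 + 0.12*55.845 + 1*40.078 + 2*28.085 + 6*15.999 = 220.332 g/mol.
Each formula unit contains 0.88 Mg, equivalent to 0.88/1 = 0.8800 mol MgO.
M(MgO) = 1×24.305 + 1×15.999 = 40.304 g/mol.
Mass of MgO per formula unit = 0.8800 × 40.304 = 35.468 g.
MgO wt% = 35.468 / 220.332 × 100 = 16.10%.

16.10 wt%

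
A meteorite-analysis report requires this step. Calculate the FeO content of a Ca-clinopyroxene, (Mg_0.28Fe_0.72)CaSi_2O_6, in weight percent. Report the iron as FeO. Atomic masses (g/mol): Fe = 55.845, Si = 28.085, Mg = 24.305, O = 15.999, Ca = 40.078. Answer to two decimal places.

21.62 wt%

Formula mass = 239.256 g/mol.
0.72 Fe → 0.7200 mol FeO per formula unit; M(FeO) = 71.844, so FeO mass = 51.728 g.
51.728/239.256 × 100 = 21.62 wt%.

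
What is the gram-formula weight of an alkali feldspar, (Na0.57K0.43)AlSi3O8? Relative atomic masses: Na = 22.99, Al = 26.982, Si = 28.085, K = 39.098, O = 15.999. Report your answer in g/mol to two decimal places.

M = 0.57×22.99 + 0.43×39.098 + 1×26.982 + 3×28.085 + 8×15.999

269.15 g/mol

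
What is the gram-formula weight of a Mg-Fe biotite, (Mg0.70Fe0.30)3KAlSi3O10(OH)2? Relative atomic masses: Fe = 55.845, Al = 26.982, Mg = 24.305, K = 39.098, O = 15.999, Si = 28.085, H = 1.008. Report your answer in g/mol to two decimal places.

445.64 g/mol

The formula mass is the sum 2.10×24.305 + 0.90×55.845 + 1×39.098 + 1×26.982 + 3×28.085 + 12×15.999 + 2×1.008.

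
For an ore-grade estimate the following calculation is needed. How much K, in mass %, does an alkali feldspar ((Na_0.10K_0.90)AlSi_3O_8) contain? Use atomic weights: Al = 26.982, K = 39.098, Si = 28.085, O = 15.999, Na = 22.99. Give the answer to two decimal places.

M((Na_0.10K_0.90)AlSi_3O_8) = 276.716 g/mol.
K contributes 0.90 × 39.098 = 35.188 g per mole.
35.188/276.716 = 0.1272 → 12.72%.

12.72 mass %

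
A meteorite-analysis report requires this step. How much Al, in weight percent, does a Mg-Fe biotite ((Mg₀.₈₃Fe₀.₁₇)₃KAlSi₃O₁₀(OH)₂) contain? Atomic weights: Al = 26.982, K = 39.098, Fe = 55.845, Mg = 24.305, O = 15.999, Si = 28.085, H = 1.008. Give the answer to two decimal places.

6.23 weight percent

Molar mass of (Mg₀.₈₃Fe₀.₁₇)₃KAlSi₃O₁₀(OH)₂: 2.49*24.305 + 0.51*55.845 + 1*39.098 + 1*26.982 + 3*28.085 + 12*15.999 + 2*1.008 = 433.339 g/mol.
Mass of Al per formula unit: 1 × 26.982 = 26.982 g.
Weight fraction Al = 26.982 / 433.339 = 0.0623.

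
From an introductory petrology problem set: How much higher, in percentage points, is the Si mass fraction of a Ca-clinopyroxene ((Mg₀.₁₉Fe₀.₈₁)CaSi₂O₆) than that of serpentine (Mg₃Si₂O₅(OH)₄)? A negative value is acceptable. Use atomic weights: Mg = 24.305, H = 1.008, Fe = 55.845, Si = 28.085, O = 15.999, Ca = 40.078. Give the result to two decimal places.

Si in (Mg₀.₁₉Fe₀.₈₁)CaSi₂O₆: molar mass 242.094 g/mol; 2×28.085 = 56.170 g → 23.20 wt%.
Si in Mg₃Si₂O₅(OH)₄: molar mass 277.108 g/mol; 2×28.085 = 56.170 g → 20.27 wt%.
Difference = 23.20 − 20.27 = 2.93 percentage points.

2.93 percentage points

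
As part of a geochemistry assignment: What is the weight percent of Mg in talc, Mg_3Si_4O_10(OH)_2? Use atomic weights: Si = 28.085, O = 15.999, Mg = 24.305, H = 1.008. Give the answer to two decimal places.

Formula mass = 3*24.305 + 4*28.085 + 12*15.999 + 2*1.008 = 379.259 g/mol, of which 72.915 g is Mg.
So Mg makes up 72.915/379.259 = 0.1923 of the mass, i.e. 19.23%.

19.23 mass %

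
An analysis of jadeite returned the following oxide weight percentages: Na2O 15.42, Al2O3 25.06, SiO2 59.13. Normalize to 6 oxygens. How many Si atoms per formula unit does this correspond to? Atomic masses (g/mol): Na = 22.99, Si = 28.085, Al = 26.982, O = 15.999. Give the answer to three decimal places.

Na2O (M=61.979): mol = 0.24879; Na = 0.49758, O = 0.24879.
Al2O3 (M=101.961): mol = 0.24578; Al = 0.49156, O = 0.73734.
SiO2 (M=60.083): mol = 0.98414; Si = 0.98414, O = 1.96828.
ΣO = 2.95441; factor = 6/ΣO = 2.03086.
Si apfu = 0.98414 × 2.03086 = 1.999.

1.999 Si apfu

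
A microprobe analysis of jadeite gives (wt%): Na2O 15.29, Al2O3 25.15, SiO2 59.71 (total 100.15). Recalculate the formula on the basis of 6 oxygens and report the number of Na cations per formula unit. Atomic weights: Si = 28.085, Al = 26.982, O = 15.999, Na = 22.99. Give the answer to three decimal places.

Na2O: 15.29/61.979 = 0.24670 mol → 0.49340 mol Na, 0.24670 mol O.
Al2O3: 25.15/101.961 = 0.24666 mol → 0.49332 mol Al, 0.73998 mol O.
SiO2: 59.71/60.083 = 0.99379 mol → 0.99379 mol Si, 1.98758 mol O.
Total oxygen = 2.97426 mol. Normalization factor = 6/2.97426 = 2.01731.
Na per 6 O = 0.49340 × 2.01731 = 0.995.

0.995 Na apfu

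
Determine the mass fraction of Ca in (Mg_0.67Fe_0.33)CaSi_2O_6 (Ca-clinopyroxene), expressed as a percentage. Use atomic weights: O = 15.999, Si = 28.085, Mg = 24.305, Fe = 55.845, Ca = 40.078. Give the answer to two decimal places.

Formula mass = 0.67*24.305 + 0.33*55.845 + 1*40.078 + 2*28.085 + 6*15.999 = 226.955 g/mol, of which 40.078 g is Ca.
So Ca makes up 40.078/226.955 = 0.1766 of the mass, i.e. 17.66%.

17.66 weight percent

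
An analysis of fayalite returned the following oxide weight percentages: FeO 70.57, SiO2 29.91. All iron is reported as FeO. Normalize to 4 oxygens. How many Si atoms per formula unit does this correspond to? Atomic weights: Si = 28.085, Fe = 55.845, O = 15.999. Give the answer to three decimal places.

1.007 Si apfu

FeO: 70.57/71.844 = 0.98227 mol → 0.98227 mol Fe, 0.98227 mol O.
SiO2: 29.91/60.083 = 0.49781 mol → 0.49781 mol Si, 0.99562 mol O.
Total oxygen = 1.97789 mol. Normalization factor = 4/1.97789 = 2.02236.
Si per 4 O = 0.49781 × 2.02236 = 1.007.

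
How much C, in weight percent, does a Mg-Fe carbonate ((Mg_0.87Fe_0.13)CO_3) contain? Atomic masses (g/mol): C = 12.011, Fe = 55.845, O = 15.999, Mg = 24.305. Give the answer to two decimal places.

13.59 weight percent

Molar mass of (Mg_0.87Fe_0.13)CO_3: 0.87*24.305 + 0.13*55.845 + 1*12.011 + 3*15.999 = 88.413 g/mol.
Mass of C per formula unit: 1 × 12.011 = 12.011 g.
Weight fraction C = 12.011 / 88.413 = 0.1359.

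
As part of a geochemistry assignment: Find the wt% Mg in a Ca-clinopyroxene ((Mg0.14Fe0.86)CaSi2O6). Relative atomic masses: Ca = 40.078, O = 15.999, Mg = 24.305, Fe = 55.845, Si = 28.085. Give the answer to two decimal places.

1.40 wt%

Formula mass = 0.14×24.305 + 0.86×55.845 + 1×40.078 + 2×28.085 + 6×15.999 = 243.671 g/mol, of which 3.403 g is Mg.
So Mg makes up 3.403/243.671 = 0.0140 of the mass, i.e. 1.40%.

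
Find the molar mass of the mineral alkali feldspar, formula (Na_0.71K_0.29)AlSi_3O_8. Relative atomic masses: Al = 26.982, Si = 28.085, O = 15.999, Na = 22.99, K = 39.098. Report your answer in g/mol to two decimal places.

The formula mass is the sum 0.71(22.99) + 0.29(39.098) + 1(26.982) + 3(28.085) + 8(15.999).

266.89 g/mol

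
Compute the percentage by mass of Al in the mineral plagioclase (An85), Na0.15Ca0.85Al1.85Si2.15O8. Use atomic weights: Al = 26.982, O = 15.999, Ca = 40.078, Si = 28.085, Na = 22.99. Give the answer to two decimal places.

Formula mass = 0.15*22.99 + 0.85*40.078 + 1.85*26.982 + 2.15*28.085 + 8*15.999 = 275.806 g/mol, of which 49.917 g is Al.
So Al makes up 49.917/275.806 = 0.1810 of the mass, i.e. 18.10%.

18.10 weight percent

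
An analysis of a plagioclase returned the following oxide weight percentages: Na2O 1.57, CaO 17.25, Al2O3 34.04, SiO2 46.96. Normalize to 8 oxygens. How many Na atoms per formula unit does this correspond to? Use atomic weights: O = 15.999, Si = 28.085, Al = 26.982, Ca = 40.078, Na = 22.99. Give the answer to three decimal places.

0.140 Na apfu

1.57 wt% Na2O ÷ 61.979 g/mol = 0.02533 mol, giving 0.05066 Na and 0.02533 O.
17.25 wt% CaO ÷ 56.077 g/mol = 0.30761 mol, giving 0.30761 Ca and 0.30761 O.
34.04 wt% Al2O3 ÷ 101.961 g/mol = 0.33385 mol, giving 0.66770 Al and 1.00155 O.
46.96 wt% SiO2 ÷ 60.083 g/mol = 0.78159 mol, giving 0.78159 Si and 1.56318 O.
Oxygen sums to 2.89767; scaling by 8/2.89767 = 2.76084 puts the formula on 8 O.
Na: 0.05066 × 2.76084 = 0.140 atoms per formula unit.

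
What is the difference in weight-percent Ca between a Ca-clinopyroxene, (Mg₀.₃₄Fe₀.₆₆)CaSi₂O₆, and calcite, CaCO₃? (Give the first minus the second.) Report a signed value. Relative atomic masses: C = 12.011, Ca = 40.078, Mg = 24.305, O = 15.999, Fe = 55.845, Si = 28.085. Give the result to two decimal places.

-23.16 percentage points

Ca in (Mg₀.₃₄Fe₀.₆₆)CaSi₂O₆: molar mass 237.363 g/mol; 1×40.078 = 40.078 g → 16.88 wt%.
Ca in CaCO₃: molar mass 100.086 g/mol; 1×40.078 = 40.078 g → 40.04 wt%.
Difference = 16.88 − 40.04 = -23.16 percentage points.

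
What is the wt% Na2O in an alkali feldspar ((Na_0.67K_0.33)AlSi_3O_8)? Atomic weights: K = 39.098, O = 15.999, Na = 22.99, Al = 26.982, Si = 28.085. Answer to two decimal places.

7.76 wt%

M((Na_0.67K_0.33)AlSi_3O_8) = 267.535 g/mol; M(Na2O) = 61.979 g/mol.
Moles Na2O per formula unit = 0.67 Na ÷ 2 = 0.3350.
Na2O fraction = (0.3350 × 61.979) / 267.535 = 20.763/267.535 = 0.0776.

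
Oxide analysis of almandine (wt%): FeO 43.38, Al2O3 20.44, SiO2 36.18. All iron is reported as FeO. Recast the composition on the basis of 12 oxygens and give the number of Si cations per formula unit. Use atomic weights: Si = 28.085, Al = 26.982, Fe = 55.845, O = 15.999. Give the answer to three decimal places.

2.999 Si apfu

FeO (M=71.844): mol = 0.60381; Fe = 0.60381, O = 0.60381.
Al2O3 (M=101.961): mol = 0.20047; Al = 0.40094, O = 0.60141.
SiO2 (M=60.083): mol = 0.60217; Si = 0.60217, O = 1.20434.
ΣO = 2.40956; factor = 12/ΣO = 4.98016.
Si apfu = 0.60217 × 4.98016 = 2.999.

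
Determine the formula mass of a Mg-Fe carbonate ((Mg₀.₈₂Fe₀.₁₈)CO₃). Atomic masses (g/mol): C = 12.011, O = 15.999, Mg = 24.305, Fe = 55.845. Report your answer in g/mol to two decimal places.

The formula mass is the sum 0.82·24.305 + 0.18·55.845 + 1·12.011 + 3·15.999.

89.99 g/mol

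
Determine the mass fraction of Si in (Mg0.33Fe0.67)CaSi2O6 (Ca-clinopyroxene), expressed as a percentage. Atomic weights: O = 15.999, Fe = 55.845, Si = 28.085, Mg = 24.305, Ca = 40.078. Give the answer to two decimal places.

23.63 mass %

Molar mass of (Mg0.33Fe0.67)CaSi2O6: 0.33×24.305 + 0.67×55.845 + 1×40.078 + 2×28.085 + 6×15.999 = 237.679 g/mol.
Mass of Si per formula unit: 2 × 28.085 = 56.170 g.
Weight fraction Si = 56.170 / 237.679 = 0.2363.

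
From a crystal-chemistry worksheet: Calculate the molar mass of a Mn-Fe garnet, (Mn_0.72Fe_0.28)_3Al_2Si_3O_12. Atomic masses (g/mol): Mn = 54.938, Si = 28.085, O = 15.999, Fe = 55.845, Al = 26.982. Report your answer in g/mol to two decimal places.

495.78 g/mol

Mn: 2.16 × 54.938 = 118.6661
Fe: 0.84 × 55.845 = 46.9098
Al: 2 × 26.982 = 53.9640
Si: 3 × 28.085 = 84.2550
O: 12 × 15.999 = 191.9880
Summing the contributions gives the formula mass.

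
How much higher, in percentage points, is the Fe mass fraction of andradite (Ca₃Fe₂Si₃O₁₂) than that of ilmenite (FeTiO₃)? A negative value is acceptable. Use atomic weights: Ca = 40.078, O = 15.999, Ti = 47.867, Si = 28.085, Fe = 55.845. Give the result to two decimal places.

-14.83 percentage points

First mineral: 111.690 g Fe in 508.167 g formula = 21.98 wt% Fe.
Second mineral: 55.845 g Fe in 151.709 g formula = 36.81 wt% Fe.
21.98% − 36.81% gives a difference of -14.83 percentage points.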